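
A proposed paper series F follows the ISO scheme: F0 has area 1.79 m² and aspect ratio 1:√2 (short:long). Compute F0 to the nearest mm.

1125 × 1591 mm

Let the short side be w mm. Then w · w√2 = 1.79 m² = 1,790,000 mm².
w² = 1,790,000/√2, so w ≈ 1125.0 mm; long side = w√2 ≈ 1591.1 mm.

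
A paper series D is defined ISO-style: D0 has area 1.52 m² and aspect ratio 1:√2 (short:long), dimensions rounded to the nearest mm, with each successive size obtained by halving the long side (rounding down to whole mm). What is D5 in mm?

Let D0's short side be w mm. w · w√2 = 1.52 m² = 1,520,000 mm², so w ≈ 1036.7 mm and w√2 ≈ 1466.2 mm → D0 = 1037 × 1466 mm.
D1: ⌊1466/2⌋ × 1037 = 733 × 1037 mm
D2: ⌊1037/2⌋ × 733 = 518 × 733 mm
D3: ⌊733/2⌋ × 518 = 366 × 518 mm
D4: ⌊518/2⌋ × 366 = 259 × 366 mm
D5: ⌊366/2⌋ × 259 = 183 × 259 mm

183 × 259 mm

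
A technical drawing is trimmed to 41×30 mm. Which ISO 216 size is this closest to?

C10 (28 × 40 mm)

Aspect ratio 41/30 ≈ 1.367 (ISO target is √2 ≈ 1.414).
In the C-series (envelope sizes, between A and B): C10 = 28 × 40 mm.
Off by 3 mm total — nearest standard size.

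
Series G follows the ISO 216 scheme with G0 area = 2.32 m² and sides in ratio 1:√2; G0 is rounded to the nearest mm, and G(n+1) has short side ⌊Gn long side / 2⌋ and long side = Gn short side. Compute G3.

Let G0's short side be w mm. w · w√2 = 2.32 m² = 2,320,000 mm², so w ≈ 1280.8 mm and w√2 ≈ 1811.3 mm → G0 = 1281 × 1811 mm.
G1: ⌊1811/2⌋ × 1281 = 905 × 1281 mm
G2: ⌊1281/2⌋ × 905 = 640 × 905 mm
G3: ⌊905/2⌋ × 640 = 452 × 640 mm

452 × 640 mm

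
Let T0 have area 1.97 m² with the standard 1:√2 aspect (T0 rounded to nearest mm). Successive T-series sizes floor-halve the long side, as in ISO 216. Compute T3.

Let T0's short side be w mm. w · w√2 = 1.97 m² = 1,970,000 mm², so w ≈ 1180.3 mm and w√2 ≈ 1669.1 mm → T0 = 1180 × 1669 mm.
T1: ⌊1669/2⌋ × 1180 = 834 × 1180 mm
T2: ⌊1180/2⌋ × 834 = 590 × 834 mm
T3: ⌊834/2⌋ × 590 = 417 × 590 mm

417 × 590 mm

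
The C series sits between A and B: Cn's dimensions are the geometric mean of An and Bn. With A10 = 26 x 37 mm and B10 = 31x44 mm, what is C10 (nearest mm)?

28 × 40 mm

Short side: √(26 · 31) = √806 ≈ 28.4 → 28 mm
Long side: √(37 · 44) = √1628 ≈ 40.3 → 40 mm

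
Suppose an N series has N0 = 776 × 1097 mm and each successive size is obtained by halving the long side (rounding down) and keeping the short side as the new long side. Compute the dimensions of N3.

274 × 388 mm

N1: ⌊1097/2⌋ × 776 = 548 × 776 mm
N2: ⌊776/2⌋ × 548 = 388 × 548 mm
N3: ⌊548/2⌋ × 388 = 274 × 388 mm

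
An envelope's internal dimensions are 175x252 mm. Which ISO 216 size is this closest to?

Aspect ratio 252/175 ≈ 1.440 (ISO target is √2 ≈ 1.414).
In the B-series (B0 = 1000 × 1414 mm): B5 = 176 × 250 mm.
Off by 3 mm total — nearest standard size.

B5 (176 × 250 mm)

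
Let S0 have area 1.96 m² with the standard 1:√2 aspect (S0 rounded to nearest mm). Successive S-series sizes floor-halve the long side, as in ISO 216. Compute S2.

Let S0's short side be w mm. w · w√2 = 1.96 m² = 1,960,000 mm², so w ≈ 1177.3 mm and w√2 ≈ 1664.9 mm → S0 = 1177 × 1665 mm.
S1: ⌊1665/2⌋ × 1177 = 832 × 1177 mm
S2: ⌊1177/2⌋ × 832 = 588 × 832 mm

588 × 832 mm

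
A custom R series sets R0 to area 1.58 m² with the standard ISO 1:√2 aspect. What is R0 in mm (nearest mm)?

1057 × 1495 mm

Let the short side be w mm. Then w · w√2 = 1.58 m² = 1,580,000 mm².
w² = 1,580,000/√2, so w ≈ 1057.0 mm; long side = w√2 ≈ 1494.8 mm.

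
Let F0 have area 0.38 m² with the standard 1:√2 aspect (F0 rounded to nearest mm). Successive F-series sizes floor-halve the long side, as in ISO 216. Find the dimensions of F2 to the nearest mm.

259 × 366 mm

Let F0's short side be w mm. w · w√2 = 0.38 m² = 380,000 mm², so w ≈ 518.4 mm and w√2 ≈ 733.1 mm → F0 = 518 × 733 mm.
F1: ⌊733/2⌋ × 518 = 366 × 518 mm
F2: ⌊518/2⌋ × 366 = 259 × 366 mm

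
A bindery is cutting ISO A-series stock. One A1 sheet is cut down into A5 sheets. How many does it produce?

Each ISO step halves the sheet: 1 × A1 → 2 × A2 → 4 × A3 → 8 × A4 → …
From A1 to A5 is 4 halving steps: 2^4 = 16.

16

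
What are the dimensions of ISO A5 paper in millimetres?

A0 = 841 × 1189 mm (A0 has area 1 m², aspect 1:√2).
A1: ⌊1189/2⌋ × 841 = 594 × 841 mm
A2: ⌊841/2⌋ × 594 = 420 × 594 mm
A3: ⌊594/2⌋ × 420 = 297 × 420 mm
A4: ⌊420/2⌋ × 297 = 210 × 297 mm
A5: ⌊297/2⌋ × 210 = 148 × 210 mm

148 × 210 mm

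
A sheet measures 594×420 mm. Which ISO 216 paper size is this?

Aspect ratio 594/420 ≈ 1.414 — close to the ISO √2 ≈ 1.414.
In the A-series (A0 area = 1 m²): A2 = 420 × 594 mm.

A2 (420 × 594 mm)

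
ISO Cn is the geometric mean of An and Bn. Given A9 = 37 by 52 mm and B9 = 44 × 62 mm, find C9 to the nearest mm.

40 × 57 mm

Short side: √(37 · 44) = √1628 ≈ 40.3 → 40 mm
Long side: √(52 · 62) = √3224 ≈ 56.8 → 57 mm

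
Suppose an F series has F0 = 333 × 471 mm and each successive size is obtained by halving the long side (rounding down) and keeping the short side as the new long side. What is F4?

F1: ⌊471/2⌋ × 333 = 235 × 333 mm
F2: ⌊333/2⌋ × 235 = 166 × 235 mm
F3: ⌊235/2⌋ × 166 = 117 × 166 mm
F4: ⌊166/2⌋ × 117 = 83 × 117 mm

83 × 117 mm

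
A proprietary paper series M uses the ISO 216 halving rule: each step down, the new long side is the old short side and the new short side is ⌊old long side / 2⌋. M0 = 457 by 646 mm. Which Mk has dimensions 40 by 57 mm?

M0: 457 × 646 mm
M1: 323 × 457 mm
M2: 228 × 323 mm
M3: 161 × 228 mm
M4: 114 × 161 mm
M5: 80 × 114 mm
M6: 57 × 80 mm
M7: 40 × 57 mm
M8: 28 × 40 mm
→ matches M7.

M7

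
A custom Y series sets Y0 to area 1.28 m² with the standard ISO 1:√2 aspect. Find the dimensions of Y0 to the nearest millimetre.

951 × 1345 mm

Let the short side be w mm. Then w · w√2 = 1.28 m² = 1,280,000 mm².
w² = 1,280,000/√2, so w ≈ 951.4 mm; long side = w√2 ≈ 1345.4 mm.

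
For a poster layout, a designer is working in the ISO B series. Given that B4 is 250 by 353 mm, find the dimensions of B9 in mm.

44 × 62 mm

B5: ⌊353/2⌋ × 250 = 176 × 250 mm
B6: ⌊250/2⌋ × 176 = 125 × 176 mm
B7: ⌊176/2⌋ × 125 = 88 × 125 mm
B8: ⌊125/2⌋ × 88 = 62 × 88 mm
B9: ⌊88/2⌋ × 62 = 44 × 62 mm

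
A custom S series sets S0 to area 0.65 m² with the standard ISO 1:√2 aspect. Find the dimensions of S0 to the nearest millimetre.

Let the short side be w mm. Then w · w√2 = 0.65 m² = 650,000 mm².
w² = 650,000/√2, so w ≈ 678.0 mm; long side = w√2 ≈ 958.8 mm.

678 × 959 mm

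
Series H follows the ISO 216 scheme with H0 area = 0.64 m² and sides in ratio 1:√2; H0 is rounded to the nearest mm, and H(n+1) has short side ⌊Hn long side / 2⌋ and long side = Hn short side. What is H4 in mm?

Let H0's short side be w mm. w · w√2 = 0.64 m² = 640,000 mm², so w ≈ 672.7 mm and w√2 ≈ 951.4 mm → H0 = 673 × 951 mm.
H1: ⌊951/2⌋ × 673 = 475 × 673 mm
H2: ⌊673/2⌋ × 475 = 336 × 475 mm
H3: ⌊475/2⌋ × 336 = 237 × 336 mm
H4: ⌊336/2⌋ × 237 = 168 × 237 mm

168 × 237 mm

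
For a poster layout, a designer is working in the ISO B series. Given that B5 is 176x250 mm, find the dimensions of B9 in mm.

B6: ⌊250/2⌋ × 176 = 125 × 176 mm
B7: ⌊176/2⌋ × 125 = 88 × 125 mm
B8: ⌊125/2⌋ × 88 = 62 × 88 mm
B9: ⌊88/2⌋ × 62 = 44 × 62 mm

44 × 62 mm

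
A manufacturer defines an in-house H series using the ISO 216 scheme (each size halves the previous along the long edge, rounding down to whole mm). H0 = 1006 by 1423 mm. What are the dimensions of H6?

125 × 177 mm

H1 = 711 × 1006 mm (from H0 by 1 halving).
H2: ⌊1006/2⌋ × 711 = 503 × 711 mm
H3: ⌊711/2⌋ × 503 = 355 × 503 mm
H4: ⌊503/2⌋ × 355 = 251 × 355 mm
H5: ⌊355/2⌋ × 251 = 177 × 251 mm
H6: ⌊251/2⌋ × 177 = 125 × 177 mm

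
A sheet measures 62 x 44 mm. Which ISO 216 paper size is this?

B9 (44 × 62 mm)

Aspect ratio 62/44 ≈ 1.409 — close to the ISO √2 ≈ 1.414.
In the B-series (B0 = 1000 × 1414 mm): B9 = 44 × 62 mm.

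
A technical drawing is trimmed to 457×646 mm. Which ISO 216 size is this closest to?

Aspect ratio 646/457 ≈ 1.414 — close to the ISO √2 ≈ 1.414.
In the C-series (envelope sizes, between A and B): C2 = 458 × 648 mm.
Off by 3 mm total — nearest standard size.

C2 (458 × 648 mm)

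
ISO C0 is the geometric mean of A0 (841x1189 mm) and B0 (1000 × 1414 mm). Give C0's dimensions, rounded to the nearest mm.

917 × 1297 mm

Short: √(841 · 1000) = √841000 ≈ 917.1 mm.
Long: √(1189 · 1414) = √1681246 ≈ 1296.6 mm.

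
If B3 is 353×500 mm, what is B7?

B4: ⌊500/2⌋ × 353 = 250 × 353 mm
B5: ⌊353/2⌋ × 250 = 176 × 250 mm
B6: ⌊250/2⌋ × 176 = 125 × 176 mm
B7: ⌊176/2⌋ × 125 = 88 × 125 mm

88 × 125 mm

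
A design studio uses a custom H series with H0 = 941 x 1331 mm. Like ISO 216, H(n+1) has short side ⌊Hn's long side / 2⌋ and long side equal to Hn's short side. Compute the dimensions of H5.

H1: ⌊1331/2⌋ × 941 = 665 × 941 mm
H2: ⌊941/2⌋ × 665 = 470 × 665 mm
H3: ⌊665/2⌋ × 470 = 332 × 470 mm
H4: ⌊470/2⌋ × 332 = 235 × 332 mm
H5: ⌊332/2⌋ × 235 = 166 × 235 mm

166 × 235 mm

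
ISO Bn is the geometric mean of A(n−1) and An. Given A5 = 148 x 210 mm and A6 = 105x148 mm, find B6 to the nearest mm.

Short side: √(148 · 105) = √15540 ≈ 124.7 → 125 mm
Long side: √(210 · 148) = √31080 ≈ 176.3 → 176 mm

125 × 176 mm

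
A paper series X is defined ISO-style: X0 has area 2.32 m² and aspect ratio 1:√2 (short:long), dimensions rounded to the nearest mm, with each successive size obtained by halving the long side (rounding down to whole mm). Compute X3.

Let X0's short side be w mm. w · w√2 = 2.32 m² = 2,320,000 mm², so w ≈ 1280.8 mm and w√2 ≈ 1811.3 mm → X0 = 1281 × 1811 mm.
X1: ⌊1811/2⌋ × 1281 = 905 × 1281 mm
X2: ⌊1281/2⌋ × 905 = 640 × 905 mm
X3: ⌊905/2⌋ × 640 = 452 × 640 mm

452 × 640 mm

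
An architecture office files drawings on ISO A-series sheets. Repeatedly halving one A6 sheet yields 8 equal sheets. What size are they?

8 = 2^3, so 3 halving steps.
A6 → A7 → … → A9 after 3 steps.

A9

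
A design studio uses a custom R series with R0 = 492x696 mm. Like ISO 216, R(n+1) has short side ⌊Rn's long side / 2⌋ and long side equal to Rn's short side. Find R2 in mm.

R1: ⌊696/2⌋ × 492 = 348 × 492 mm
R2: ⌊492/2⌋ × 348 = 246 × 348 mm

246 × 348 mm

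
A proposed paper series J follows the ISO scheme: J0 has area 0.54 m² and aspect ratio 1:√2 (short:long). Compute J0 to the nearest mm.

618 × 874 mm

Let the short side be w mm. Then w · w√2 = 0.54 m² = 540,000 mm².
w² = 540,000/√2, so w ≈ 617.9 mm; long side = w√2 ≈ 873.9 mm.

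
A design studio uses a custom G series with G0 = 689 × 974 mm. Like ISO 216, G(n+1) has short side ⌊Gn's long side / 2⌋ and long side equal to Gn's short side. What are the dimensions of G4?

172 × 243 mm

G1: ⌊974/2⌋ × 689 = 487 × 689 mm
G2: ⌊689/2⌋ × 487 = 344 × 487 mm
G3: ⌊487/2⌋ × 344 = 243 × 344 mm
G4: ⌊344/2⌋ × 243 = 172 × 243 mm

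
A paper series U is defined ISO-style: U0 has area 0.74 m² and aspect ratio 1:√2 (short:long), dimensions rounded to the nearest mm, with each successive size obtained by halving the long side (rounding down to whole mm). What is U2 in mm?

Let U0's short side be w mm. w · w√2 = 0.74 m² = 740,000 mm², so w ≈ 723.4 mm and w√2 ≈ 1023.0 mm → U0 = 723 × 1023 mm.
U1: ⌊1023/2⌋ × 723 = 511 × 723 mm
U2: ⌊723/2⌋ × 511 = 361 × 511 mm

361 × 511 mm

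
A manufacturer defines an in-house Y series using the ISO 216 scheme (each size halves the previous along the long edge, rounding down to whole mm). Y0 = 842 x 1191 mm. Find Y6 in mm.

105 × 148 mm

Y1: ⌊1191/2⌋ × 842 = 595 × 842 mm
Y2: ⌊842/2⌋ × 595 = 421 × 595 mm
Y3: ⌊595/2⌋ × 421 = 297 × 421 mm
Y4: ⌊421/2⌋ × 297 = 210 × 297 mm
Y5: ⌊297/2⌋ × 210 = 148 × 210 mm
Y6: ⌊210/2⌋ × 148 = 105 × 148 mm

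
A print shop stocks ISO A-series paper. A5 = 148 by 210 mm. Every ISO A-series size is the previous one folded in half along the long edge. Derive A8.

52 × 74 mm

A6: ⌊210/2⌋ × 148 = 105 × 148 mm
A7: ⌊148/2⌋ × 105 = 74 × 105 mm
A8: ⌊105/2⌋ × 74 = 52 × 74 mm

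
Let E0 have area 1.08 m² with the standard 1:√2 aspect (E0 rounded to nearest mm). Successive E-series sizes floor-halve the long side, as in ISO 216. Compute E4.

Let E0's short side be w mm. w · w√2 = 1.08 m² = 1,080,000 mm², so w ≈ 873.9 mm and w√2 ≈ 1235.9 mm → E0 = 874 × 1236 mm.
E1: ⌊1236/2⌋ × 874 = 618 × 874 mm
E2: ⌊874/2⌋ × 618 = 437 × 618 mm
E3: ⌊618/2⌋ × 437 = 309 × 437 mm
E4: ⌊437/2⌋ × 309 = 218 × 309 mm

218 × 309 mm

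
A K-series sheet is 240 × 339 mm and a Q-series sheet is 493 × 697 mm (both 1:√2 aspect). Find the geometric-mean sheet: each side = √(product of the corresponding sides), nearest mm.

344 × 486 mm

Short side: √(240 · 493) = √118320 ≈ 344.0 → 344 mm
Long side: √(339 · 697) = √236283 ≈ 486.1 → 486 mm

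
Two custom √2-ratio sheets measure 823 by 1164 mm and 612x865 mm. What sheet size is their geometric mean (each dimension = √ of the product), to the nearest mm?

Short side: √(823 · 612) = √503676 ≈ 709.7 → 710 mm
Long side: √(1164 · 865) = √1006860 ≈ 1003.4 → 1003 mm

710 × 1003 mm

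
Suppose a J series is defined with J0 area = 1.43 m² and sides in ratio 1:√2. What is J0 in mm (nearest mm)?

1006 × 1422 mm

Let the short side be w mm. Then w · w√2 = 1.43 m² = 1,430,000 mm².
w² = 1,430,000/√2, so w ≈ 1005.6 mm; long side = w√2 ≈ 1422.1 mm.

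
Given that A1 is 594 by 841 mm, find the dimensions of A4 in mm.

A2: ⌊841/2⌋ × 594 = 420 × 594 mm
A3: ⌊594/2⌋ × 420 = 297 × 420 mm
A4: ⌊420/2⌋ × 297 = 210 × 297 mm

210 × 297 mm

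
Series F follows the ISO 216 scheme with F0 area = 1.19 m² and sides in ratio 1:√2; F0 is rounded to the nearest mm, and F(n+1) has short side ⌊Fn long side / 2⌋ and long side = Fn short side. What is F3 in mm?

Let F0's short side be w mm. w · w√2 = 1.19 m² = 1,190,000 mm², so w ≈ 917.3 mm and w√2 ≈ 1297.3 mm → F0 = 917 × 1297 mm.
F1: ⌊1297/2⌋ × 917 = 648 × 917 mm
F2: ⌊917/2⌋ × 648 = 458 × 648 mm
F3: ⌊648/2⌋ × 458 = 324 × 458 mm

324 × 458 mm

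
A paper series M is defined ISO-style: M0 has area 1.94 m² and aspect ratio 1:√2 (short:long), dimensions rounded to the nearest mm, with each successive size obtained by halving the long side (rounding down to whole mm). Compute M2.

Let M0's short side be w mm. w · w√2 = 1.94 m² = 1,940,000 mm², so w ≈ 1171.2 mm and w√2 ≈ 1656.4 mm → M0 = 1171 × 1656 mm.
M1: ⌊1656/2⌋ × 1171 = 828 × 1171 mm
M2: ⌊1171/2⌋ × 828 = 585 × 828 mm

585 × 828 mm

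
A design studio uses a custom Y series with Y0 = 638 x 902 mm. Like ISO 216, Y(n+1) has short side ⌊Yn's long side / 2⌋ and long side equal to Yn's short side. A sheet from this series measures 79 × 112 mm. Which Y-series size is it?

Y0: 638 × 902 mm
Y1: 451 × 638 mm
Y2: 319 × 451 mm
Y3: 225 × 319 mm
Y4: 159 × 225 mm
Y5: 112 × 159 mm
Y6: 79 × 112 mm
Y7: 56 × 79 mm
→ matches Y6.

Y6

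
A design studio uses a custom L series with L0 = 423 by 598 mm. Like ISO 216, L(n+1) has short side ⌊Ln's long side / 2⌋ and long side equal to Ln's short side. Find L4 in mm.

L1: ⌊598/2⌋ × 423 = 299 × 423 mm
L2: ⌊423/2⌋ × 299 = 211 × 299 mm
L3: ⌊299/2⌋ × 211 = 149 × 211 mm
L4: ⌊211/2⌋ × 149 = 105 × 149 mm

105 × 149 mm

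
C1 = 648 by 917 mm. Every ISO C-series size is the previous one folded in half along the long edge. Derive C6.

C2: ⌊917/2⌋ × 648 = 458 × 648 mm
C3: ⌊648/2⌋ × 458 = 324 × 458 mm
C4: ⌊458/2⌋ × 324 = 229 × 324 mm
C5: ⌊324/2⌋ × 229 = 162 × 229 mm
C6: ⌊229/2⌋ × 162 = 114 × 162 mm

114 × 162 mm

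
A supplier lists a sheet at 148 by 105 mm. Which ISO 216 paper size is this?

A6 (105 × 148 mm)

Aspect ratio 148/105 ≈ 1.410 — close to the ISO √2 ≈ 1.414.
In the A-series (A0 area = 1 m²): A6 = 105 × 148 mm.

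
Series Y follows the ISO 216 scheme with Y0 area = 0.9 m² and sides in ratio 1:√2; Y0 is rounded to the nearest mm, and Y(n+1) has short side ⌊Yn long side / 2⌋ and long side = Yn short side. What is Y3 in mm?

282 × 399 mm

Let Y0's short side be w mm. w · w√2 = 0.9 m² = 900,000 mm², so w ≈ 797.7 mm and w√2 ≈ 1128.2 mm → Y0 = 798 × 1128 mm.
Y1: ⌊1128/2⌋ × 798 = 564 × 798 mm
Y2: ⌊798/2⌋ × 564 = 399 × 564 mm
Y3: ⌊564/2⌋ × 399 = 282 × 399 mm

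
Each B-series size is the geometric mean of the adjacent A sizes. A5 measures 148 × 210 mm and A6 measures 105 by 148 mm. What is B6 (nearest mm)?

125 × 176 mm

Short side: √(148 · 105) = √15540 ≈ 124.7 → 125 mm
Long side: √(210 · 148) = √31080 ≈ 176.3 → 176 mm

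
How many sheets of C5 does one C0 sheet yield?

32

Each ISO step halves the sheet: 1 × C0 → 2 × C1 → 4 × C2 → 8 × C3 → …
From C0 to C5 is 5 halving steps: 2^5 = 32.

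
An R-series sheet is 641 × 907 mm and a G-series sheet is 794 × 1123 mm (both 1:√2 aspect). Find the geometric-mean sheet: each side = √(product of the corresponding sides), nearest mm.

713 × 1009 mm

Short side: √(641 · 794) = √508954 ≈ 713.4 → 713 mm
Long side: √(907 · 1123) = √1018561 ≈ 1009.2 → 1009 mm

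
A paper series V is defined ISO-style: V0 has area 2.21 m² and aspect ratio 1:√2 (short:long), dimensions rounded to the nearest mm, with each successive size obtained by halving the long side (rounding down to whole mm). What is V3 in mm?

442 × 625 mm

Let V0's short side be w mm. w · w√2 = 2.21 m² = 2,210,000 mm², so w ≈ 1250.1 mm and w√2 ≈ 1767.9 mm → V0 = 1250 × 1768 mm.
V1: ⌊1768/2⌋ × 1250 = 884 × 1250 mm
V2: ⌊1250/2⌋ × 884 = 625 × 884 mm
V3: ⌊884/2⌋ × 625 = 442 × 625 mm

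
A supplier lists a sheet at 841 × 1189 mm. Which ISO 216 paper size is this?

Aspect ratio 1189/841 ≈ 1.414 — close to the ISO √2 ≈ 1.414.
In the A-series (A0 area = 1 m²): A0 = 841 × 1189 mm.

A0 (841 × 1189 mm)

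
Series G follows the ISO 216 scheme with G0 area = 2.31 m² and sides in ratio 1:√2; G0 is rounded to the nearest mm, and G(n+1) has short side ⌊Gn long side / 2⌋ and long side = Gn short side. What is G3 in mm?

Let G0's short side be w mm. w · w√2 = 2.31 m² = 2,310,000 mm², so w ≈ 1278.1 mm and w√2 ≈ 1807.4 mm → G0 = 1278 × 1807 mm.
G1: ⌊1807/2⌋ × 1278 = 903 × 1278 mm
G2: ⌊1278/2⌋ × 903 = 639 × 903 mm
G3: ⌊903/2⌋ × 639 = 451 × 639 mm

451 × 639 mm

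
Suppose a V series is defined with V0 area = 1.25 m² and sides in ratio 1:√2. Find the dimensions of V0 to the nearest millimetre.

Let the short side be w mm. Then w · w√2 = 1.25 m² = 1,250,000 mm².
w² = 1,250,000/√2, so w ≈ 940.2 mm; long side = w√2 ≈ 1329.6 mm.

940 × 1330 mm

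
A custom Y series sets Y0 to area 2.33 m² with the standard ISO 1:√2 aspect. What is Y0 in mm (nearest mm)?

1284 × 1815 mm

Let the short side be w mm. Then w · w√2 = 2.33 m² = 2,330,000 mm².
w² = 2,330,000/√2, so w ≈ 1283.6 mm; long side = w√2 ≈ 1815.2 mm.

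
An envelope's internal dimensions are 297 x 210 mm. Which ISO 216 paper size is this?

A4 (210 × 297 mm)

Aspect ratio 297/210 ≈ 1.414 — close to the ISO √2 ≈ 1.414.
In the A-series (A0 area = 1 m²): A4 = 210 × 297 mm.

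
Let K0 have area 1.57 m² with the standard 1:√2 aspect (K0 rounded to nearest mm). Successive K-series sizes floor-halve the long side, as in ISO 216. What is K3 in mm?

Let K0's short side be w mm. w · w√2 = 1.57 m² = 1,570,000 mm², so w ≈ 1053.6 mm and w√2 ≈ 1490.1 mm → K0 = 1054 × 1490 mm.
K1: ⌊1490/2⌋ × 1054 = 745 × 1054 mm
K2: ⌊1054/2⌋ × 745 = 527 × 745 mm
K3: ⌊745/2⌋ × 527 = 372 × 527 mm

372 × 527 mm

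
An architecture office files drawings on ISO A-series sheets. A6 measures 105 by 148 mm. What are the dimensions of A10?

A7: ⌊148/2⌋ × 105 = 74 × 105 mm
A8: ⌊105/2⌋ × 74 = 52 × 74 mm
A9: ⌊74/2⌋ × 52 = 37 × 52 mm
A10: ⌊52/2⌋ × 37 = 26 × 37 mm

26 × 37 mm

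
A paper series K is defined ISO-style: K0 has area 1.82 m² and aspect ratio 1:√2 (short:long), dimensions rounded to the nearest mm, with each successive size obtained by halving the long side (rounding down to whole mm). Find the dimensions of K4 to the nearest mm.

283 × 401 mm

Let K0's short side be w mm. w · w√2 = 1.82 m² = 1,820,000 mm², so w ≈ 1134.4 mm and w√2 ≈ 1604.3 mm → K0 = 1134 × 1604 mm.
K1: ⌊1604/2⌋ × 1134 = 802 × 1134 mm
K2: ⌊1134/2⌋ × 802 = 567 × 802 mm
K3: ⌊802/2⌋ × 567 = 401 × 567 mm
K4: ⌊567/2⌋ × 401 = 283 × 401 mm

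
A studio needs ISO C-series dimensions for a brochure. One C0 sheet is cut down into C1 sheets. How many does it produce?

C0 = 917 × 1297 mm; C1 = 648 × 917 mm.
Each halving step doubles the count; 1 step from C0 to C1.
2^1 = 2.

2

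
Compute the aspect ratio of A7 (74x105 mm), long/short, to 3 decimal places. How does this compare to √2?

105 / 74 = 1.419
ISO 216 targets √2 ≈ 1.414; the +0.005 deviation is from mm rounding.

1.419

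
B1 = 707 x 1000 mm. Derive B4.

250 × 353 mm

B2: ⌊1000/2⌋ × 707 = 500 × 707 mm
B3: ⌊707/2⌋ × 500 = 353 × 500 mm
B4: ⌊500/2⌋ × 353 = 250 × 353 mm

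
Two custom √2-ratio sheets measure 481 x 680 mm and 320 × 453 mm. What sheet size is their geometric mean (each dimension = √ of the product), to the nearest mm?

392 × 555 mm

Short side: √(481 · 320) = √153920 ≈ 392.3 → 392 mm
Long side: √(680 · 453) = √308040 ≈ 555.0 → 555 mm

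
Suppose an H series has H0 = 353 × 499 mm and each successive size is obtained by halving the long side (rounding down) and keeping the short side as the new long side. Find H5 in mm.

62 × 88 mm

H1: ⌊499/2⌋ × 353 = 249 × 353 mm
H2: ⌊353/2⌋ × 249 = 176 × 249 mm
H3: ⌊249/2⌋ × 176 = 124 × 176 mm
H4: ⌊176/2⌋ × 124 = 88 × 124 mm
H5: ⌊124/2⌋ × 88 = 62 × 88 mm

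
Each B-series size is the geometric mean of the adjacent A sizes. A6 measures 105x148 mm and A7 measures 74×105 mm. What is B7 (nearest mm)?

Short side: √(105 · 74) = √7770 ≈ 88.1 → 88 mm
Long side: √(148 · 105) = √15540 ≈ 124.7 → 125 mm

88 × 125 mm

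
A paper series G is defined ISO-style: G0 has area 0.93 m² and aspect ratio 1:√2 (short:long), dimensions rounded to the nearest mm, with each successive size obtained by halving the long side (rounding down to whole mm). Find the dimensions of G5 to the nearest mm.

143 × 202 mm

Let G0's short side be w mm. w · w√2 = 0.93 m² = 930,000 mm², so w ≈ 810.9 mm and w√2 ≈ 1146.8 mm → G0 = 811 × 1147 mm.
G1: ⌊1147/2⌋ × 811 = 573 × 811 mm
G2: ⌊811/2⌋ × 573 = 405 × 573 mm
G3: ⌊573/2⌋ × 405 = 286 × 405 mm
G4: ⌊405/2⌋ × 286 = 202 × 286 mm
G5: ⌊286/2⌋ × 202 = 143 × 202 mm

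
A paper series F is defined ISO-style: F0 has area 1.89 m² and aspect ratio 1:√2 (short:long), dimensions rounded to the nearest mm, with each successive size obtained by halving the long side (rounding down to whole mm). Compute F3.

Let F0's short side be w mm. w · w√2 = 1.89 m² = 1,890,000 mm², so w ≈ 1156.0 mm and w√2 ≈ 1634.9 mm → F0 = 1156 × 1635 mm.
F1: ⌊1635/2⌋ × 1156 = 817 × 1156 mm
F2: ⌊1156/2⌋ × 817 = 578 × 817 mm
F3: ⌊817/2⌋ × 578 = 408 × 578 mm

408 × 578 mm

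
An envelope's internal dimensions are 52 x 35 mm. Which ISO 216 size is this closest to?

A9 (37 × 52 mm)

Aspect ratio 52/35 ≈ 1.486 (ISO target is √2 ≈ 1.414).
In the A-series (A0 area = 1 m²): A9 = 37 × 52 mm.
Off by 2 mm total — nearest standard size.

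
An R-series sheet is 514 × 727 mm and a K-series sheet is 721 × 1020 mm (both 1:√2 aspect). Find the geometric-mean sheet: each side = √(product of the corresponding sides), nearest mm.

609 × 861 mm

Short side: √(514 · 721) = √370594 ≈ 608.8 → 609 mm
Long side: √(727 · 1020) = √741540 ≈ 861.1 → 861 mm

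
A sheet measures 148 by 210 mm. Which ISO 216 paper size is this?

Aspect ratio 210/148 ≈ 1.419 — close to the ISO √2 ≈ 1.414.
In the A-series (A0 area = 1 m²): A5 = 148 × 210 mm.

A5 (148 × 210 mm)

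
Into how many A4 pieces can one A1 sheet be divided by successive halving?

8

Each ISO step halves the sheet: 1 × A1 → 2 × A2 → 4 × A3 → 8 × A4
From A1 to A4 is 3 halving steps: 2^3 = 8.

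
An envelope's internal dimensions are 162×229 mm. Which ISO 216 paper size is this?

C5 (162 × 229 mm)

Aspect ratio 229/162 ≈ 1.414 — close to the ISO √2 ≈ 1.414.
In the C-series (envelope sizes, between A and B): C5 = 162 × 229 mm.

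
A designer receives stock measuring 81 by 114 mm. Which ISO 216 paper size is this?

Aspect ratio 114/81 ≈ 1.407 — close to the ISO √2 ≈ 1.414.
In the C-series (envelope sizes, between A and B): C7 = 81 × 114 mm.

C7 (81 × 114 mm)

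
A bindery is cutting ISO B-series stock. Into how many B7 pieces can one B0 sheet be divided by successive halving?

Each ISO step halves the sheet: 1 × B0 → 2 × B1 → 4 × B2 → 8 × B3 → …
From B0 to B7 is 7 halving steps: 2^7 = 128.

128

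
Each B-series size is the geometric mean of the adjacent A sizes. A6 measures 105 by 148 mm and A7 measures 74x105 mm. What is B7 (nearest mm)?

Short side: √(105 · 74) = √7770 ≈ 88.1 → 88 mm
Long side: √(148 · 105) = √15540 ≈ 124.7 → 125 mm

88 × 125 mm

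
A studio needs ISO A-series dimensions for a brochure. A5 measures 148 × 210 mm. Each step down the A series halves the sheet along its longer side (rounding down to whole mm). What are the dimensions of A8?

A6: ⌊210/2⌋ × 148 = 105 × 148 mm
A7: ⌊148/2⌋ × 105 = 74 × 105 mm
A8: ⌊105/2⌋ × 74 = 52 × 74 mm

52 × 74 mm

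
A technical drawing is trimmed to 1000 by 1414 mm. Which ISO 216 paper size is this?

B0 (1000 × 1414 mm)

Aspect ratio 1414/1000 ≈ 1.414 — close to the ISO √2 ≈ 1.414.
In the B-series (B0 = 1000 × 1414 mm): B0 = 1000 × 1414 mm.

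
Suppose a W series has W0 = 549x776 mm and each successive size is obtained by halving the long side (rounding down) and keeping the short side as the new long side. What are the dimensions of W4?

137 × 194 mm

W1 = 388 × 549 mm (from W0 by 1 halving).
W2: ⌊549/2⌋ × 388 = 274 × 388 mm
W3: ⌊388/2⌋ × 274 = 194 × 274 mm
W4: ⌊274/2⌋ × 194 = 137 × 194 mm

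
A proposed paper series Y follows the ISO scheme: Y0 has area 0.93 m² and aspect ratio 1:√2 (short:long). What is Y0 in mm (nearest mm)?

Let the short side be w mm. Then w · w√2 = 0.93 m² = 930,000 mm².
w² = 930,000/√2, so w ≈ 810.9 mm; long side = w√2 ≈ 1146.8 mm.

811 × 1147 mm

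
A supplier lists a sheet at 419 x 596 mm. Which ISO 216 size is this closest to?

Aspect ratio 596/419 ≈ 1.422 — close to the ISO √2 ≈ 1.414.
In the A-series (A0 area = 1 m²): A2 = 420 × 594 mm.
Off by 3 mm total — nearest standard size.

A2 (420 × 594 mm)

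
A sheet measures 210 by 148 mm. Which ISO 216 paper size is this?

Aspect ratio 210/148 ≈ 1.419 — close to the ISO √2 ≈ 1.414.
In the A-series (A0 area = 1 m²): A5 = 148 × 210 mm.

A5 (148 × 210 mm)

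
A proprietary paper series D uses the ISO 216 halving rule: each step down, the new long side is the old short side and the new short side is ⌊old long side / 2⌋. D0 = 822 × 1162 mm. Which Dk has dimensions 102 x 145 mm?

D0: 822 × 1162 mm
D1: 581 × 822 mm
D2: 411 × 581 mm
D3: 290 × 411 mm
D4: 205 × 290 mm
D5: 145 × 205 mm
D6: 102 × 145 mm
D7: 72 × 102 mm
→ matches D6.

D6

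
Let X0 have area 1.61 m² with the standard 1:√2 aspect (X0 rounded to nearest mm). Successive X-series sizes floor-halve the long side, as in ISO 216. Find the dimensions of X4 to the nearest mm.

266 × 377 mm

Let X0's short side be w mm. w · w√2 = 1.61 m² = 1,610,000 mm², so w ≈ 1067.0 mm and w√2 ≈ 1508.9 mm → X0 = 1067 × 1509 mm.
X1: ⌊1509/2⌋ × 1067 = 754 × 1067 mm
X2: ⌊1067/2⌋ × 754 = 533 × 754 mm
X3: ⌊754/2⌋ × 533 = 377 × 533 mm
X4: ⌊533/2⌋ × 377 = 266 × 377 mm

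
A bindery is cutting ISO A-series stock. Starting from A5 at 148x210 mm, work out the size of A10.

26 × 37 mm

A6: ⌊210/2⌋ × 148 = 105 × 148 mm
A7: ⌊148/2⌋ × 105 = 74 × 105 mm
A8: ⌊105/2⌋ × 74 = 52 × 74 mm
A9: ⌊74/2⌋ × 52 = 37 × 52 mm
A10: ⌊52/2⌋ × 37 = 26 × 37 mm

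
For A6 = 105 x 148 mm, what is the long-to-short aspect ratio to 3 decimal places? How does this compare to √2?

148 / 105 = 1.410
ISO 216 targets √2 ≈ 1.414; the -0.005 deviation is from mm rounding.

1.410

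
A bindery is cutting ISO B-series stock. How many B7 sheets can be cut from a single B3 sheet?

16

Each ISO step halves the sheet: 1 × B3 → 2 × B4 → 4 × B5 → 8 × B6 → …
From B3 to B7 is 4 halving steps: 2^4 = 16.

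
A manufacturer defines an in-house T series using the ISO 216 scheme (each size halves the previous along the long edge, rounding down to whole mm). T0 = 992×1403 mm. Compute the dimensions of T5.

175 × 248 mm

T1: ⌊1403/2⌋ × 992 = 701 × 992 mm
T2: ⌊992/2⌋ × 701 = 496 × 701 mm
T3: ⌊701/2⌋ × 496 = 350 × 496 mm
T4: ⌊496/2⌋ × 350 = 248 × 350 mm
T5: ⌊350/2⌋ × 248 = 175 × 248 mm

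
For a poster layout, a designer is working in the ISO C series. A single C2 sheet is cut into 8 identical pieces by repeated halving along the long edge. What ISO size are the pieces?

8 = 2^3, so 3 halving steps.
C2 → C3 → … → C5 after 3 steps.

C5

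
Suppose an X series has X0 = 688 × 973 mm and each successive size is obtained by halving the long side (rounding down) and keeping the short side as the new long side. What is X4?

172 × 243 mm

X1 = 486 × 688 mm (from X0 by 1 halving).
X2: ⌊688/2⌋ × 486 = 344 × 486 mm
X3: ⌊486/2⌋ × 344 = 243 × 344 mm
X4: ⌊344/2⌋ × 243 = 172 × 243 mm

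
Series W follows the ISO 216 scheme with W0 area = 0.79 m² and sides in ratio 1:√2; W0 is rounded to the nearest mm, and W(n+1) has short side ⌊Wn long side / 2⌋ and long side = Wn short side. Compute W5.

132 × 186 mm

Let W0's short side be w mm. w · w√2 = 0.79 m² = 790,000 mm², so w ≈ 747.4 mm and w√2 ≈ 1057.0 mm → W0 = 747 × 1057 mm.
W1: ⌊1057/2⌋ × 747 = 528 × 747 mm
W2: ⌊747/2⌋ × 528 = 373 × 528 mm
W3: ⌊528/2⌋ × 373 = 264 × 373 mm
W4: ⌊373/2⌋ × 264 = 186 × 264 mm
W5: ⌊264/2⌋ × 186 = 132 × 186 mm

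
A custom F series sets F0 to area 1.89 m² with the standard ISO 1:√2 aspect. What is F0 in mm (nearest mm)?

Let the short side be w mm. Then w · w√2 = 1.89 m² = 1,890,000 mm².
w² = 1,890,000/√2, so w ≈ 1156.0 mm; long side = w√2 ≈ 1634.9 mm.

1156 × 1635 mm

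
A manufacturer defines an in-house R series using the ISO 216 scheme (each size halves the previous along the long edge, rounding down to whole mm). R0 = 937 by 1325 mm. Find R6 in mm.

117 × 165 mm

R1: ⌊1325/2⌋ × 937 = 662 × 937 mm
R2: ⌊937/2⌋ × 662 = 468 × 662 mm
R3: ⌊662/2⌋ × 468 = 331 × 468 mm
R4: ⌊468/2⌋ × 331 = 234 × 331 mm
R5: ⌊331/2⌋ × 234 = 165 × 234 mm
R6: ⌊234/2⌋ × 165 = 117 × 165 mm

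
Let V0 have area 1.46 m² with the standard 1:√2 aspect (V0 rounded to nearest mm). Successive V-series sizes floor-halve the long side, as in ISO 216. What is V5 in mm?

Let V0's short side be w mm. w · w√2 = 1.46 m² = 1,460,000 mm², so w ≈ 1016.1 mm and w√2 ≈ 1436.9 mm → V0 = 1016 × 1437 mm.
V1: ⌊1437/2⌋ × 1016 = 718 × 1016 mm
V2: ⌊1016/2⌋ × 718 = 508 × 718 mm
V3: ⌊718/2⌋ × 508 = 359 × 508 mm
V4: ⌊508/2⌋ × 359 = 254 × 359 mm
V5: ⌊359/2⌋ × 254 = 179 × 254 mm

179 × 254 mm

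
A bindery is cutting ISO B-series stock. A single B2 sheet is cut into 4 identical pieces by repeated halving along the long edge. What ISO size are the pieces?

B4

4 = 2^2, so 2 halving steps.
B2 → B3 → … → B4 after 2 steps.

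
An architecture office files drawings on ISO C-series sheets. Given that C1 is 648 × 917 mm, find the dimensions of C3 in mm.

324 × 458 mm

C2: ⌊917/2⌋ × 648 = 458 × 648 mm
C3: ⌊648/2⌋ × 458 = 324 × 458 mm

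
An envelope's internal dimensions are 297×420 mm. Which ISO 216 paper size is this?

Aspect ratio 420/297 ≈ 1.414 — close to the ISO √2 ≈ 1.414.
In the A-series (A0 area = 1 m²): A3 = 297 × 420 mm.

A3 (297 × 420 mm)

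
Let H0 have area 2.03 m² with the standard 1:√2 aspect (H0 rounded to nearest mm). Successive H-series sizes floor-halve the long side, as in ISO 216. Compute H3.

Let H0's short side be w mm. w · w√2 = 2.03 m² = 2,030,000 mm², so w ≈ 1198.1 mm and w√2 ≈ 1694.4 mm → H0 = 1198 × 1694 mm.
H1: ⌊1694/2⌋ × 1198 = 847 × 1198 mm
H2: ⌊1198/2⌋ × 847 = 599 × 847 mm
H3: ⌊847/2⌋ × 599 = 423 × 599 mm

423 × 599 mm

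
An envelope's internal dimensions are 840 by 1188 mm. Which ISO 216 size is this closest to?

A0 (841 × 1189 mm)

Aspect ratio 1188/840 ≈ 1.414 — close to the ISO √2 ≈ 1.414.
In the A-series (A0 area = 1 m²): A0 = 841 × 1189 mm.
Off by 2 mm total — nearest standard size.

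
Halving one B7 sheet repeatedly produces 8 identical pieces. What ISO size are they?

B10

8 = 2^3, so 3 halving steps.
B7 → B8 → … → B10 after 3 steps.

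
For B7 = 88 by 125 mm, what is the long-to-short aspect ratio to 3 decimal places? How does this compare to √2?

125 / 88 = 1.420
ISO 216 targets √2 ≈ 1.414; the +0.006 deviation is from mm rounding.

1.420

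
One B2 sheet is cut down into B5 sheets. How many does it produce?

8

B2 = 500 × 707 mm; B5 = 176 × 250 mm.
Each halving step doubles the count; 3 steps from B2 to B5.
2^3 = 8.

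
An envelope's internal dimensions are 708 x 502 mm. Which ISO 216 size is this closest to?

Aspect ratio 708/502 ≈ 1.410 — close to the ISO √2 ≈ 1.414.
In the B-series (B0 = 1000 × 1414 mm): B2 = 500 × 707 mm.
Off by 3 mm total — nearest standard size.

B2 (500 × 707 mm)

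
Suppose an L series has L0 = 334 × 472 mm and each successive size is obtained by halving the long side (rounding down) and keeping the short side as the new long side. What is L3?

118 × 167 mm

L1 = 236 × 334 mm (from L0 by 1 halving).
L2: ⌊334/2⌋ × 236 = 167 × 236 mm
L3: ⌊236/2⌋ × 167 = 118 × 167 mm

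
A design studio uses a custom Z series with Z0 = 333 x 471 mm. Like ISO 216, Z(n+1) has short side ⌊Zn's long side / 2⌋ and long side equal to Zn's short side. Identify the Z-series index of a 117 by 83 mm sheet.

Z4

Z0: 333 × 471 mm
Z1: 235 × 333 mm
Z2: 166 × 235 mm
Z3: 117 × 166 mm
Z4: 83 × 117 mm
Z5: 58 × 83 mm
→ matches Z4.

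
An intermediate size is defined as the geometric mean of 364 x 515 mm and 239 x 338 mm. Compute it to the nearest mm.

Short side: √(364 · 239) = √86996 ≈ 295.0 → 295 mm
Long side: √(515 · 338) = √174070 ≈ 417.2 → 417 mm

295 × 417 mm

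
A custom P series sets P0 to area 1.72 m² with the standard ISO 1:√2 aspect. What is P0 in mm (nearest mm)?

Let the short side be w mm. Then w · w√2 = 1.72 m² = 1,720,000 mm².
w² = 1,720,000/√2, so w ≈ 1102.8 mm; long side = w√2 ≈ 1559.6 mm.

1103 × 1560 mm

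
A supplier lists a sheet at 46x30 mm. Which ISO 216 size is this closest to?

B10 (31 × 44 mm)

Aspect ratio 46/30 ≈ 1.533 (ISO target is √2 ≈ 1.414).
In the B-series (B0 = 1000 × 1414 mm): B10 = 31 × 44 mm.
Off by 3 mm total — nearest standard size.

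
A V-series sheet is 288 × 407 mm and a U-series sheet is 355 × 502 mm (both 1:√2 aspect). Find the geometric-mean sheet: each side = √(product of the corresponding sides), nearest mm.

Short side: √(288 · 355) = √102240 ≈ 319.7 → 320 mm
Long side: √(407 · 502) = √204314 ≈ 452.0 → 452 mm

320 × 452 mm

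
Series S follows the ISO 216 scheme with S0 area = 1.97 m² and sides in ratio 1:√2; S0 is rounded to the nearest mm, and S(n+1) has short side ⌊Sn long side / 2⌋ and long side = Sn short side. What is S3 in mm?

417 × 590 mm

Let S0's short side be w mm. w · w√2 = 1.97 m² = 1,970,000 mm², so w ≈ 1180.3 mm and w√2 ≈ 1669.1 mm → S0 = 1180 × 1669 mm.
S1: ⌊1669/2⌋ × 1180 = 834 × 1180 mm
S2: ⌊1180/2⌋ × 834 = 590 × 834 mm
S3: ⌊834/2⌋ × 590 = 417 × 590 mm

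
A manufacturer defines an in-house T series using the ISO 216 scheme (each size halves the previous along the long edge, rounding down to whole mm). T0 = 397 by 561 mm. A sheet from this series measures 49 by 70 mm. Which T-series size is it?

T0: 397 × 561 mm
T1: 280 × 397 mm
T2: 198 × 280 mm
T3: 140 × 198 mm
T4: 99 × 140 mm
T5: 70 × 99 mm
T6: 49 × 70 mm
T7: 35 × 49 mm
→ matches T6.

T6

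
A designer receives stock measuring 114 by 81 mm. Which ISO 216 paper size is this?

C7 (81 × 114 mm)

Aspect ratio 114/81 ≈ 1.407 — close to the ISO √2 ≈ 1.414.
In the C-series (envelope sizes, between A and B): C7 = 81 × 114 mm.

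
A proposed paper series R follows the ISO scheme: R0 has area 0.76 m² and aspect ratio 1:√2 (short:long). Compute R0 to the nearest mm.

733 × 1037 mm

Let the short side be w mm. Then w · w√2 = 0.76 m² = 760,000 mm².
w² = 760,000/√2, so w ≈ 733.1 mm; long side = w√2 ≈ 1036.7 mm.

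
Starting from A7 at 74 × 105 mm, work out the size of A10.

26 × 37 mm

A8: ⌊105/2⌋ × 74 = 52 × 74 mm
A9: ⌊74/2⌋ × 52 = 37 × 52 mm
A10: ⌊52/2⌋ × 37 = 26 × 37 mm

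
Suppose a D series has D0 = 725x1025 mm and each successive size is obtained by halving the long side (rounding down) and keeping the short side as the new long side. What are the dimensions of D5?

D1: ⌊1025/2⌋ × 725 = 512 × 725 mm
D2: ⌊725/2⌋ × 512 = 362 × 512 mm
D3: ⌊512/2⌋ × 362 = 256 × 362 mm
D4: ⌊362/2⌋ × 256 = 181 × 256 mm
D5: ⌊256/2⌋ × 181 = 128 × 181 mm

128 × 181 mm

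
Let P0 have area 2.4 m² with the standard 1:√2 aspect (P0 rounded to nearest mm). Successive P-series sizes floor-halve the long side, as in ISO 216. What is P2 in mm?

Let P0's short side be w mm. w · w√2 = 2.4 m² = 2,400,000 mm², so w ≈ 1302.7 mm and w√2 ≈ 1842.3 mm → P0 = 1303 × 1842 mm.
P1: ⌊1842/2⌋ × 1303 = 921 × 1303 mm
P2: ⌊1303/2⌋ × 921 = 651 × 921 mm

651 × 921 mm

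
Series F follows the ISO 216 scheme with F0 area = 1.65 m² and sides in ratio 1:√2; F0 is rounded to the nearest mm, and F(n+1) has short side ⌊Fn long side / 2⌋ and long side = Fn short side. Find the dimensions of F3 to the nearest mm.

382 × 540 mm

Let F0's short side be w mm. w · w√2 = 1.65 m² = 1,650,000 mm², so w ≈ 1080.2 mm and w√2 ≈ 1527.6 mm → F0 = 1080 × 1528 mm.
F1: ⌊1528/2⌋ × 1080 = 764 × 1080 mm
F2: ⌊1080/2⌋ × 764 = 540 × 764 mm
F3: ⌊764/2⌋ × 540 = 382 × 540 mm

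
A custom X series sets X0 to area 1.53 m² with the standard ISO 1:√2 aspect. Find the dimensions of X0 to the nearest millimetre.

1040 × 1471 mm

Let the short side be w mm. Then w · w√2 = 1.53 m² = 1,530,000 mm².
w² = 1,530,000/√2, so w ≈ 1040.1 mm; long side = w√2 ≈ 1471.0 mm.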